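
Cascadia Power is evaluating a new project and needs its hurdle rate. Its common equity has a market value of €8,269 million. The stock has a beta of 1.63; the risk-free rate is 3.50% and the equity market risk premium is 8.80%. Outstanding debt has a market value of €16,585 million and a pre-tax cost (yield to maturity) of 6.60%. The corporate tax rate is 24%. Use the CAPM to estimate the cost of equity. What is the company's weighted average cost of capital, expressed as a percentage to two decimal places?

Cost of equity via CAPM: Re = 3.5% + 1.63 × 8.8% = 17.8440%.
Total capital V = 8269 + 16585 = 24854.
Equity: weight = 8269/24854 = 0.3327; cost = 17.844%.
Debt: weight = 16585/24854 = 0.6673; after-tax cost = 6.6% × (1 − 24%) = 5.0160%.
WACC = 0.3327 × 17.8440% + 0.6673 × 5.0160% = 9.2839%.

9.28%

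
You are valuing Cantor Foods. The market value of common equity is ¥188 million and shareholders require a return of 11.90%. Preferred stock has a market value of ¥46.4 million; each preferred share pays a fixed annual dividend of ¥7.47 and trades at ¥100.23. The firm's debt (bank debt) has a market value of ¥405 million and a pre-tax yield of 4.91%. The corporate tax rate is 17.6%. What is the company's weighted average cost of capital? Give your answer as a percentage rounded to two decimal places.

6.60%

Cost of preferred: Rp = 7.47 / 100.23 = 7.4529%.
Total capital V = 188 + 46.4 + 405 = 639.4.
Equity: weight = 188/639.4 = 0.2940; cost = 11.9%.
Preferred: weight = 46.4/639.4 = 0.0726; cost = 7.4529%.
Bank debt: weight = 405/639.4 = 0.6334; after-tax cost = 4.91% × (1 − 17.6%) = 4.0458%.
WACC = 0.2940 × 11.9000% + 0.0726 × 7.4529% + 0.6334 × 4.0458% = 6.6024%.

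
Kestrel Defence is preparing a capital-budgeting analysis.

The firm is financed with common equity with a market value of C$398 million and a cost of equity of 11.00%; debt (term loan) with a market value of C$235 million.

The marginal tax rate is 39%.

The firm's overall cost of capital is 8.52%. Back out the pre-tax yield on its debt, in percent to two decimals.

Total capital V = 398 + 235 = 633.
Equity weight = 398/633 = 0.6288.
Term loan weight = 235/633 = 0.3712.
Equity contribution = 0.6288 × 11% = 6.9163%.
Remaining for debt = 8.52% − 6.9163% = 1.6037%.
Rd × (1 − 39%) × 0.3712 = 1.6037%  ⇒  Rd = 7.0817%.

7.08%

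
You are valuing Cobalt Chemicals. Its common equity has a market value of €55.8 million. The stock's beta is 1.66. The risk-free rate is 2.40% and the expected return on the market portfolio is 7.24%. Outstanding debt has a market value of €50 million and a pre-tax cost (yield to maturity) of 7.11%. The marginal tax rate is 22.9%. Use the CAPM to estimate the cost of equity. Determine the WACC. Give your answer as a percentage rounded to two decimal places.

8.09%

Market risk premium = 7.24% − 2.4% = 4.84%.
Cost of equity via CAPM: Re = 2.4% + 1.66 × 4.84% = 10.4344%.
Total capital V = 55.8 + 50 = 105.8.
Equity: weight = 55.8/105.8 = 0.5274; cost = 10.4344%.
Debt: weight = 50/105.8 = 0.4726; after-tax cost = 7.11% × (1 − 22.9%) = 5.4818%.
WACC = 0.5274 × 10.4344% + 0.4726 × 5.4818% = 8.0939%.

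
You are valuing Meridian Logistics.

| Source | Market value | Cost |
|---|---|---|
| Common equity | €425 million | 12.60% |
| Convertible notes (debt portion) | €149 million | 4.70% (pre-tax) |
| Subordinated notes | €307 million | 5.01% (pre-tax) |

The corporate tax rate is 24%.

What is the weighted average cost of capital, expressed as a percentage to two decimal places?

Total capital V = 425 + 149 + 307 = 881.
Equity: weight = 425/881 = 0.4824; cost = 12.6%.
Convertible notes (debt portion): weight = 149/881 = 0.1691; after-tax cost = 4.7% × (1 − 24%) = 3.5720%.
Subordinated notes: weight = 307/881 = 0.3485; after-tax cost = 5.01% × (1 − 24%) = 3.8076%.
WACC = 0.4824 × 12.6000% + 0.1691 × 3.5720% + 0.3485 × 3.8076% = 8.0093%.

8.01%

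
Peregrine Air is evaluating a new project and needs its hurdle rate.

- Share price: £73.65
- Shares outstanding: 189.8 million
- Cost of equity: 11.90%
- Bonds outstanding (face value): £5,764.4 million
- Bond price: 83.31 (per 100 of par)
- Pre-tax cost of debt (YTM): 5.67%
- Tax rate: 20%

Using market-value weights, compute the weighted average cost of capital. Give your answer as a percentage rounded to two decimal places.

10.02%

Market value of equity E = 73.65 × 189.8m = 13978.77m. Market value of debt D = 5764.4m × 83.31/100 = 4802.32164m.
Total capital V = 13978.77 + 4802.32164 = 18781.09164.
Equity: weight = 13978.77/18781.09164 = 0.7443; cost = 11.9%.
Bonds outstanding: weight = 4802.32164/18781.09164 = 0.2557; after-tax cost = 5.67% × (1 − 20%) = 4.5360%.
WACC = 0.7443 × 11.9000% + 0.2557 × 4.5360% = 10.0170%.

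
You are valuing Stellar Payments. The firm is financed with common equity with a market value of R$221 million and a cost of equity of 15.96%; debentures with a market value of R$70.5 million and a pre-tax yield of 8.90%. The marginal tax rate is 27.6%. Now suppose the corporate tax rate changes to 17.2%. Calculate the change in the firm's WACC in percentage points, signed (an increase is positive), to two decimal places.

+0.22 pp

Current WACC:
Total capital V = 221 + 70.5 = 291.5.
Equity: weight = 221/291.5 = 0.7581; cost = 15.96%.
Debentures: weight = 70.5/291.5 = 0.2419; after-tax cost = 8.9% × (1 − 27.6%) = 6.4436%.
WACC = 0.7581 × 15.9600% + 0.2419 × 6.4436% = 13.6584%.
After the change:
Total capital V = 221 + 70.5 = 291.5.
Equity: weight = 221/291.5 = 0.7581; cost = 15.96%.
Debentures: weight = 70.5/291.5 = 0.2419; after-tax cost = 8.9% × (1 − 17.2%) = 7.3692%.
WACC = 0.7581 × 15.9600% + 0.2419 × 7.3692% = 13.8823%.
Change in WACC = 13.8823% − 13.6584% = 0.2239 pp.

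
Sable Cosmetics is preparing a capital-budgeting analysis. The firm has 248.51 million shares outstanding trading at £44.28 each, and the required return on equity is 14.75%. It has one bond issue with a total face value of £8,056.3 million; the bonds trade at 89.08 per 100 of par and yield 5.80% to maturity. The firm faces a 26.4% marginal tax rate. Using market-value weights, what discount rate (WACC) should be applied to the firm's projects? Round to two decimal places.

Market value of equity E = 44.28 × 248.51m = 11004.0228m. Market value of debt D = 8056.3m × 89.08/100 = 7176.55204m.
Total capital V = 11004.0228 + 7176.55204 = 18180.57484.
Equity: weight = 11004.0228/18180.57484 = 0.6053; cost = 14.75%.
Bonds outstanding: weight = 7176.55204/18180.57484 = 0.3947; after-tax cost = 5.8% × (1 − 26.4%) = 4.2688%.
WACC = 0.6053 × 14.7500% + 0.3947 × 4.2688% = 10.6127%.

10.61%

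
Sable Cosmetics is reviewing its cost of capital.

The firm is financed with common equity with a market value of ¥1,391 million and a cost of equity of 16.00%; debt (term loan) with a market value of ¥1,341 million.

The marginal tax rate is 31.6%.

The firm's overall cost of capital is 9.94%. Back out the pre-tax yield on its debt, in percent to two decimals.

Total capital V = 1391 + 1341 = 2732.
Equity weight = 1391/2732 = 0.5092.
Term loan weight = 1341/2732 = 0.4908.
Equity contribution = 0.5092 × 16% = 8.1464%.
Remaining for debt = 9.94% − 8.1464% = 1.7936%.
Rd × (1 − 31.6%) × 0.4908 = 1.7936%  ⇒  Rd = 5.3422%.

5.34%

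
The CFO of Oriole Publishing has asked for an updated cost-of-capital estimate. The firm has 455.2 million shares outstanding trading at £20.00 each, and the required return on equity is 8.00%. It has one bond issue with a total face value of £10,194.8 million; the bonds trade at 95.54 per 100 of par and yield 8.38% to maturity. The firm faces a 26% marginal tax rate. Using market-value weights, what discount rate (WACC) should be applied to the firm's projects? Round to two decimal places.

7.07%

Market value of equity E = 20.0 × 455.2m = 9104m. Market value of debt D = 10194.8m × 95.54/100 = 9740.11192m.
Total capital V = 9104 + 9740.11192 = 18844.11192.
Equity: weight = 9104/18844.11192 = 0.4831; cost = 8%.
Bonds outstanding: weight = 9740.11192/18844.11192 = 0.5169; after-tax cost = 8.38% × (1 − 26%) = 6.2012%.
WACC = 0.4831 × 8.0000% + 0.5169 × 6.2012% = 7.0702%.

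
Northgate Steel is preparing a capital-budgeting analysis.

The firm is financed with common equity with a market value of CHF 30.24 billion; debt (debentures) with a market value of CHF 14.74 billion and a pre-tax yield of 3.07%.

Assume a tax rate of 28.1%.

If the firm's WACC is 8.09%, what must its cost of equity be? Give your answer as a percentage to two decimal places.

Total capital V = 30.24 + 14.74 = 44.98.
Equity weight = 30.24/44.98 = 0.6723.
Debentures weight = 14.74/44.98 = 0.3277.
Debt contribution = 0.3277 × 3.07% × (1 − 28.1%) = 0.7233%.
Required equity contribution = 8.09% − 0.7233% = 7.3667%.
Re = 7.3667% / 0.6723 = 10.9574%.

10.96%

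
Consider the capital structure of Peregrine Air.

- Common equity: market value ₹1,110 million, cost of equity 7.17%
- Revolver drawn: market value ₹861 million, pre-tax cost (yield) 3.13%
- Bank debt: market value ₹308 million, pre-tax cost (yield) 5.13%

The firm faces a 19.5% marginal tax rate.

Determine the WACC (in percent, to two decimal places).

Total capital V = 1110 + 861 + 308 = 2279.
Equity: weight = 1110/2279 = 0.4871; cost = 7.17%.
Revolver drawn: weight = 861/2279 = 0.3778; after-tax cost = 3.13% × (1 − 19.5%) = 2.5196%.
Bank debt: weight = 308/2279 = 0.1351; after-tax cost = 5.13% × (1 − 19.5%) = 4.1296%.
WACC = 0.4871 × 7.1700% + 0.3778 × 2.5196% + 0.1351 × 4.1296% = 5.0022%.

5.00%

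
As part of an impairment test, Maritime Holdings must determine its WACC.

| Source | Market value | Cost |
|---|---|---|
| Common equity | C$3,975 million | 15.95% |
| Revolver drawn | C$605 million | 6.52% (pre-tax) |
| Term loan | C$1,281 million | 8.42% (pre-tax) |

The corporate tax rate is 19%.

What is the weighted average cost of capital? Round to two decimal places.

Total capital V = 3975 + 605 + 1281 = 5861.
Equity: weight = 3975/5861 = 0.6782; cost = 15.95%.
Revolver drawn: weight = 605/5861 = 0.1032; after-tax cost = 6.52% × (1 − 19%) = 5.2812%.
Term loan: weight = 1281/5861 = 0.2186; after-tax cost = 8.42% × (1 − 19%) = 6.8202%.
WACC = 0.6782 × 15.9500% + 0.1032 × 5.2812% + 0.2186 × 6.8202% = 12.8533%.

12.85%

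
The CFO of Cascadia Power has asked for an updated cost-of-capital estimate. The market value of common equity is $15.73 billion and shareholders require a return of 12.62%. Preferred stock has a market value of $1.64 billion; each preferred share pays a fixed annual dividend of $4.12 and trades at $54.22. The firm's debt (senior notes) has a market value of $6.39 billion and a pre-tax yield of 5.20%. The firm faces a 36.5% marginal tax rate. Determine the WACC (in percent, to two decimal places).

Cost of preferred: Rp = 4.12 / 54.22 = 7.5987%.
Total capital V = 15.73 + 1.64 + 6.39 = 23.76.
Equity: weight = 15.73/23.76 = 0.6620; cost = 12.62%.
Preferred: weight = 1.64/23.76 = 0.0690; cost = 7.5987%.
Senior notes: weight = 6.39/23.76 = 0.2689; after-tax cost = 5.2% × (1 − 36.5%) = 3.3020%.
WACC = 0.6620 × 12.6200% + 0.0690 × 7.5987% + 0.2689 × 3.3020% = 9.7674%.

9.77%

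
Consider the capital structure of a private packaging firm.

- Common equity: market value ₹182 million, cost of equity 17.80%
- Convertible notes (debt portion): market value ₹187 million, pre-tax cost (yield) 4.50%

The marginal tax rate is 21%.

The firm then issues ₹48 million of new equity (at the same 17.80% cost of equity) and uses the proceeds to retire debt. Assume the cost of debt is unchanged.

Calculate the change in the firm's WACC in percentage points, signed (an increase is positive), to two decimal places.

Current WACC:
Total capital V = 182 + 187 = 369.
Equity: weight = 182/369 = 0.4932; cost = 17.8%.
Convertible notes (debt portion): weight = 187/369 = 0.5068; after-tax cost = 4.5% × (1 − 21%) = 3.5550%.
WACC = 0.4932 × 17.8000% + 0.5068 × 3.5550% = 10.5810%.
After the change:
Total capital V = 230 + 139 = 369.
Equity: weight = 230/369 = 0.6233; cost = 17.8%.
Convertible notes (debt portion): weight = 139/369 = 0.3767; after-tax cost = 4.5% × (1 − 21%) = 3.5550%.
WACC = 0.6233 × 17.8000% + 0.3767 × 3.5550% = 12.4340%.
Change in WACC = 12.4340% − 10.5810% = 1.8530 pp.

+1.85 pp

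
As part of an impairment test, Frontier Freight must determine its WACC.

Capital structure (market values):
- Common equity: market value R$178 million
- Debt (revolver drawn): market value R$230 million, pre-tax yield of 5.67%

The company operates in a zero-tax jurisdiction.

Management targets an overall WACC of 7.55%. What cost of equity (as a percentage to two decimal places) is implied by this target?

9.98%

Total capital V = 178 + 230 = 408.
Equity weight = 178/408 = 0.4363.
Revolver drawn weight = 230/408 = 0.5637.
Debt contribution = 0.5637 × 5.67% × (1 − 0%) = 3.1963%.
Required equity contribution = 7.55% − 3.1963% = 4.3537%.
Re = 4.3537% / 0.4363 = 9.9792%.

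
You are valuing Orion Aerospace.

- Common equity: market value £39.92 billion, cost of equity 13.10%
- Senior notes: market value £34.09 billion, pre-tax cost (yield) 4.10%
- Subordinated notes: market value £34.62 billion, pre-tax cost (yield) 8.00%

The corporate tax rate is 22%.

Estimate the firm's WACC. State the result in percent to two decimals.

7.81%

Total capital V = 39.92 + 34.09 + 34.62 = 108.63.
Equity: weight = 39.92/108.63 = 0.3675; cost = 13.1%.
Senior notes: weight = 34.09/108.63 = 0.3138; after-tax cost = 4.1% × (1 − 22%) = 3.1980%.
Subordinated notes: weight = 34.62/108.63 = 0.3187; after-tax cost = 8% × (1 − 22%) = 6.2400%.
WACC = 0.3675 × 13.1000% + 0.3138 × 3.1980% + 0.3187 × 6.2400% = 7.8063%.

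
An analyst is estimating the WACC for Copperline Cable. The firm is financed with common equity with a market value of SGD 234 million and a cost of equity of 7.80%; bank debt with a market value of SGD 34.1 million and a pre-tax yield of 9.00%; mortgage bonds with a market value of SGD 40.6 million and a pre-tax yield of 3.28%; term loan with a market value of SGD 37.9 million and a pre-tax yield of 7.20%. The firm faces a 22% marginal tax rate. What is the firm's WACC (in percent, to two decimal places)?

Total capital V = 234 + 34.1 + 40.6 + 37.9 = 346.6.
Equity: weight = 234/346.6 = 0.6751; cost = 7.8%.
Bank debt: weight = 34.1/346.6 = 0.0984; after-tax cost = 9% × (1 − 22%) = 7.0200%.
Mortgage bonds: weight = 40.6/346.6 = 0.1171; after-tax cost = 3.28% × (1 − 22%) = 2.5584%.
Term loan: weight = 37.9/346.6 = 0.1093; after-tax cost = 7.2% × (1 − 22%) = 5.6160%.
WACC = 0.6751 × 7.8000% + 0.0984 × 7.0200% + 0.1171 × 2.5584% + 0.1093 × 5.6160% = 6.8705%.

6.87%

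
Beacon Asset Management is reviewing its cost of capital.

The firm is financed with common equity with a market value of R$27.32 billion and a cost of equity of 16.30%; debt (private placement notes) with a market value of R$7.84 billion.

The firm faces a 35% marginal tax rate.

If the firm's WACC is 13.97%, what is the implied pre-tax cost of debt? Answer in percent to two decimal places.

9.00%

Total capital V = 27.32 + 7.84 = 35.16.
Equity weight = 27.32/35.16 = 0.7770.
Private placement notes weight = 7.84/35.16 = 0.2230.
Equity contribution = 0.7770 × 16.3% = 12.6654%.
Remaining for debt = 13.97% − 12.6654% = 1.3046%.
Rd × (1 − 35%) × 0.2230 = 1.3046%  ⇒  Rd = 9.0010%.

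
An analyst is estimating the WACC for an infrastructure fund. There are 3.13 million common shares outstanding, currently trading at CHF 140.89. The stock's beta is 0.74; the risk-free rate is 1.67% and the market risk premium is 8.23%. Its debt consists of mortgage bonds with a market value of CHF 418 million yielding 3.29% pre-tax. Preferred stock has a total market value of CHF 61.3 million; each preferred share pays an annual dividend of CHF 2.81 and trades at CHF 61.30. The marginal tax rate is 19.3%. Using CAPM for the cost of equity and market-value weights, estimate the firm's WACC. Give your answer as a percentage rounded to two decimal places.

Cost of equity via CAPM: Re = 1.67% + 0.74 × 8.23% = 7.7602%.
Cost of preferred: Rp = 2.81 / 61.3 = 4.5840%.
Market value of equity E = 140.89 × 3.13m = 440.9857m.
Total capital V = 440.9857 + 61.3 + 418 = 920.2857.
Equity: weight = 440.9857/920.2857 = 0.4792; cost = 7.7602%.
Preferred: weight = 61.3/920.2857 = 0.0666; cost = 4.584%.
Mortgage bonds: weight = 418/920.2857 = 0.4542; after-tax cost = 3.29% × (1 − 19.3%) = 2.6550%.
WACC = 0.4792 × 7.7602% + 0.0666 × 4.5840% + 0.4542 × 2.6550% = 5.2298%.

5.23%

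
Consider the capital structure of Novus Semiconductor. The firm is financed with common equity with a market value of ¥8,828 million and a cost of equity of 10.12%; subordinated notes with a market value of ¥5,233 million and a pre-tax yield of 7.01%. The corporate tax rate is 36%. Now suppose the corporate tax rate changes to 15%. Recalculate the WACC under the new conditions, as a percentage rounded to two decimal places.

8.57%

After the change:
Total capital V = 8828 + 5233 = 14061.
Equity: weight = 8828/14061 = 0.6278; cost = 10.12%.
Subordinated notes: weight = 5233/14061 = 0.3722; after-tax cost = 7.01% × (1 − 15%) = 5.9585%.
WACC = 0.6278 × 10.1200% + 0.3722 × 5.9585% = 8.5712%.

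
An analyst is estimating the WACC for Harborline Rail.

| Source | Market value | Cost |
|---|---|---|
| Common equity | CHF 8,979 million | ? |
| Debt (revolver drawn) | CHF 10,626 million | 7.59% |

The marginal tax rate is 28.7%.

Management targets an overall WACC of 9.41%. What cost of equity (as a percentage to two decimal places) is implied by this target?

14.14%

Total capital V = 8979 + 10626 = 19605.
Equity weight = 8979/19605 = 0.4580.
Revolver drawn weight = 10626/19605 = 0.5420.
Debt contribution = 0.5420 × 7.59% × (1 − 28.7%) = 2.9331%.
Required equity contribution = 9.41% − 2.9331% = 6.4769%.
Re = 6.4769% / 0.4580 = 14.1417%.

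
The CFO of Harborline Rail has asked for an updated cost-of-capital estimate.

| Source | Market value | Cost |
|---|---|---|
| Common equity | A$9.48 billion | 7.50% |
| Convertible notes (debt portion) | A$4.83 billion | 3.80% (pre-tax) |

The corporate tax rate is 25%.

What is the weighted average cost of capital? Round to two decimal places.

Total capital V = 9.48 + 4.83 = 14.31.
Equity: weight = 9.48/14.31 = 0.6625; cost = 7.5%.
Convertible notes (debt portion): weight = 4.83/14.31 = 0.3375; after-tax cost = 3.8% × (1 − 25%) = 2.8500%.
WACC = 0.6625 × 7.5000% + 0.3375 × 2.8500% = 5.9305%.

5.93%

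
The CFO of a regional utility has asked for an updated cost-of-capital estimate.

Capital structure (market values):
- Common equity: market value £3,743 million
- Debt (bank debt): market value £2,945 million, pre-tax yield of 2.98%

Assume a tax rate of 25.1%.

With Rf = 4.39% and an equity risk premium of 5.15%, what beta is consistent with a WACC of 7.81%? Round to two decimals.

Total capital V = 3743 + 2945 = 6688.
Equity weight = 3743/6688 = 0.5597.
Bank debt weight = 2945/6688 = 0.4403.
Debt contribution = 0.4403 × 2.98% × (1 − 25.1%) = 0.9828%.
Required equity contribution = 7.81% − 0.9828% = 6.8272%  ⇒  Re = 12.1988%.
CAPM: 12.1988% = 4.39% + β × 5.15%  ⇒  β = 1.5163.

1.52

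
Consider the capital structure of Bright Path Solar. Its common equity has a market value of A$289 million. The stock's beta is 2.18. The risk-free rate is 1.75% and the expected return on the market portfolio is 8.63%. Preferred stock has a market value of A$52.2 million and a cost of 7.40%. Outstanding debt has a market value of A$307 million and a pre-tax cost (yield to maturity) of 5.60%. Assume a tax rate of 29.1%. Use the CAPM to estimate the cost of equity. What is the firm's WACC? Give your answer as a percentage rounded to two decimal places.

9.94%

Market risk premium = 8.63% − 1.75% = 6.88%.
Cost of equity via CAPM: Re = 1.75% + 2.18 × 6.88% = 16.7484%.
Total capital V = 289 + 52.2 + 307 = 648.2.
Equity: weight = 289/648.2 = 0.4459; cost = 16.7484%.
Preferred: weight = 52.2/648.2 = 0.0805; cost = 7.4%.
Debt: weight = 307/648.2 = 0.4736; after-tax cost = 5.6% × (1 − 29.1%) = 3.9704%.
WACC = 0.4459 × 16.7484% + 0.0805 × 7.4000% + 0.4736 × 3.9704% = 9.9437%.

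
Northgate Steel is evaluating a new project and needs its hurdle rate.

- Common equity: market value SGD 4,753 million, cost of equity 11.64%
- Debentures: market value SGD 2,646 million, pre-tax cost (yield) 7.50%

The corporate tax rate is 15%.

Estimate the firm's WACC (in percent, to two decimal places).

9.76%

Total capital V = 4753 + 2646 = 7399.
Equity: weight = 4753/7399 = 0.6424; cost = 11.64%.
Debentures: weight = 2646/7399 = 0.3576; after-tax cost = 7.5% × (1 − 15%) = 6.3750%.
WACC = 0.6424 × 11.6400% + 0.3576 × 6.3750% = 9.7572%.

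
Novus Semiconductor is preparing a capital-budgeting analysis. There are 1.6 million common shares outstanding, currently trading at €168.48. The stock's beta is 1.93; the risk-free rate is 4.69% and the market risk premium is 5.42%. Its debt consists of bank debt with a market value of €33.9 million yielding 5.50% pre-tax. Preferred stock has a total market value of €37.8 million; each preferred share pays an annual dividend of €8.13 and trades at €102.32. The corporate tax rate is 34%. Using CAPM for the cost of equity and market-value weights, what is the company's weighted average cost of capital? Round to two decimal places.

Cost of equity via CAPM: Re = 4.69% + 1.93 × 5.42% = 15.1506%.
Cost of preferred: Rp = 8.13 / 102.32 = 7.9457%.
Market value of equity E = 168.48 × 1.6m = 269.568m.
Total capital V = 269.568 + 37.8 + 33.9 = 341.268.
Equity: weight = 269.568/341.268 = 0.7899; cost = 15.1506%.
Preferred: weight = 37.8/341.268 = 0.1108; cost = 7.9457%.
Bank debt: weight = 33.9/341.268 = 0.0993; after-tax cost = 5.5% × (1 − 34%) = 3.6300%.
WACC = 0.7899 × 15.1506% + 0.1108 × 7.9457% + 0.0993 × 3.6300% = 13.2082%.

13.21%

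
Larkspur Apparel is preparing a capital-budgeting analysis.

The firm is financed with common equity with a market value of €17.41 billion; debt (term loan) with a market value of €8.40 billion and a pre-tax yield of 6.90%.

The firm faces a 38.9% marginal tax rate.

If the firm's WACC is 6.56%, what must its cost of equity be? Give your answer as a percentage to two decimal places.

Total capital V = 17.41 + 8.4 = 25.81.
Equity weight = 17.41/25.81 = 0.6745.
Term loan weight = 8.4/25.81 = 0.3255.
Debt contribution = 0.3255 × 6.9% × (1 − 38.9%) = 1.3721%.
Required equity contribution = 6.56% − 1.3721% = 5.1879%.
Re = 5.1879% / 0.6745 = 7.6910%.

7.69%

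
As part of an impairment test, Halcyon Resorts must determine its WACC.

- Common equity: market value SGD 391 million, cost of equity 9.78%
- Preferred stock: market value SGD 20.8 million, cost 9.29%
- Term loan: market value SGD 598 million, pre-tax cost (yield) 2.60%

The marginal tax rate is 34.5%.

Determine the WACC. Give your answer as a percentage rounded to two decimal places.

Total capital V = 391 + 20.8 + 598 = 1009.8.
Equity: weight = 391/1009.8 = 0.3872; cost = 9.78%.
Preferred: weight = 20.8/1009.8 = 0.0206; cost = 9.29%.
Term loan: weight = 598/1009.8 = 0.5922; after-tax cost = 2.6% × (1 − 34.5%) = 1.7030%.
WACC = 0.3872 × 9.7800% + 0.0206 × 9.2900% + 0.5922 × 1.7030% = 4.9867%.

4.99%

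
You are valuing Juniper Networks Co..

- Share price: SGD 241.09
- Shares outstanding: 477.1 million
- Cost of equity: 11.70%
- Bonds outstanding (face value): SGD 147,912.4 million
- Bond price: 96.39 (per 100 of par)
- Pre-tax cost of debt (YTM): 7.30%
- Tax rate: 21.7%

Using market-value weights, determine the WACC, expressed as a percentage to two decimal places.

8.39%

Market value of equity E = 241.09 × 477.1m = 115024.039m. Market value of debt D = 147912.4m × 96.39/100 = 142572.76236m.
Total capital V = 115024.039 + 142572.76236 = 257596.80136.
Equity: weight = 115024.039/257596.80136 = 0.4465; cost = 11.7%.
Bonds outstanding: weight = 142572.76236/257596.80136 = 0.5535; after-tax cost = 7.3% × (1 − 21.7%) = 5.7159%.
WACC = 0.4465 × 11.7000% + 0.5535 × 5.7159% = 8.3880%.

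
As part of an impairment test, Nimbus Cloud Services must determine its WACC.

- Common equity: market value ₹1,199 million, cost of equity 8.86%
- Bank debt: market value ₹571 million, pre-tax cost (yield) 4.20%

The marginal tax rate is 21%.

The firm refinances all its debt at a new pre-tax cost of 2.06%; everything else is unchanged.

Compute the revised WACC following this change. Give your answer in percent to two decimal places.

After the change:
Total capital V = 1199 + 571 = 1770.
Equity: weight = 1199/1770 = 0.6774; cost = 8.86%.
Bank debt: weight = 571/1770 = 0.3226; after-tax cost = 2.06% × (1 − 21%) = 1.6274%.
WACC = 0.6774 × 8.8600% + 0.3226 × 1.6274% = 6.5268%.

6.53%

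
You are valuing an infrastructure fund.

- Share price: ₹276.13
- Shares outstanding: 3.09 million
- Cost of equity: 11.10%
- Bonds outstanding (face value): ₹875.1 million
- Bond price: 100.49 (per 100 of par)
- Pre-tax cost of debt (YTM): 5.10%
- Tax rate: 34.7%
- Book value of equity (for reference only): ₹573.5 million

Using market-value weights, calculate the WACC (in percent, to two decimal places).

7.16%

Market value of equity E = 276.13 × 3.09m = 853.2417m. Market value of debt D = 875.1m × 100.49/100 = 879.38799m.
Total capital V = 853.2417 + 879.38799 = 1732.62969.
Equity: weight = 853.2417/1732.62969 = 0.4925; cost = 11.1%.
Bonds outstanding: weight = 879.38799/1732.62969 = 0.5075; after-tax cost = 5.1% × (1 − 34.7%) = 3.3303%.
WACC = 0.4925 × 11.1000% + 0.5075 × 3.3303% = 7.1565%.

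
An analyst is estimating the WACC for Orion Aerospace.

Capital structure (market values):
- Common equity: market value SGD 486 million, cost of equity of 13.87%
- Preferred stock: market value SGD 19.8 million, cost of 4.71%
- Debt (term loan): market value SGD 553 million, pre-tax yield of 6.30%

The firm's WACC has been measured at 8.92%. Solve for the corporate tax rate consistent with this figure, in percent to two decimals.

Total capital V = 486 + 19.8 + 553 = 1058.8.
Equity weight = 486/1058.8 = 0.4590.
Preferred weight = 19.8/1058.8 = 0.0187.
Term loan weight = 553/1058.8 = 0.5223.
Equity contribution = 0.4590 × 13.87% = 6.3665%.
Preferred contribution = 0.0187 × 4.71% = 0.0881%.
Debt contribution must be 8.92% − 6.4546% = 2.4654%.
0.5223 × 6.3% × (1 − T) = 2.4654%  ⇒  (1 − T) = 0.7493.
T = 25.0720%.

25.07%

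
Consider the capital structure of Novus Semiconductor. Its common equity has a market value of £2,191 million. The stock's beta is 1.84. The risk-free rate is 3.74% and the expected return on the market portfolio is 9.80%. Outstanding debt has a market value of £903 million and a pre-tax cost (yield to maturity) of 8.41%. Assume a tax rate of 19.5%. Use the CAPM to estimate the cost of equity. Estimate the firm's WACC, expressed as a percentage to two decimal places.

12.52%

Market risk premium = 9.8% − 3.74% = 6.06%.
Cost of equity via CAPM: Re = 3.74% + 1.84 × 6.06% = 14.8904%.
Total capital V = 2191 + 903 = 3094.
Equity: weight = 2191/3094 = 0.7081; cost = 14.8904%.
Debt: weight = 903/3094 = 0.2919; after-tax cost = 8.41% × (1 − 19.5%) = 6.7700%.
WACC = 0.7081 × 14.8904% + 0.2919 × 6.7700% = 12.5204%.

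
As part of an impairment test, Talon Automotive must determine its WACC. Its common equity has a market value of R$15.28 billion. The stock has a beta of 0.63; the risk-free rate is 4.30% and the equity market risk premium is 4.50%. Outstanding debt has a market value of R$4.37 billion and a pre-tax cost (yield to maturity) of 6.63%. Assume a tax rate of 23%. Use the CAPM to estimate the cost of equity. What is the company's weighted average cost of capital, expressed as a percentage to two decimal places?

6.68%

Cost of equity via CAPM: Re = 4.3% + 0.63 × 4.5% = 7.1350%.
Total capital V = 15.28 + 4.37 = 19.65.
Equity: weight = 15.28/19.65 = 0.7776; cost = 7.135%.
Debt: weight = 4.37/19.65 = 0.2224; after-tax cost = 6.63% × (1 − 23%) = 5.1051%.
WACC = 0.7776 × 7.1350% + 0.2224 × 5.1051% = 6.6836%.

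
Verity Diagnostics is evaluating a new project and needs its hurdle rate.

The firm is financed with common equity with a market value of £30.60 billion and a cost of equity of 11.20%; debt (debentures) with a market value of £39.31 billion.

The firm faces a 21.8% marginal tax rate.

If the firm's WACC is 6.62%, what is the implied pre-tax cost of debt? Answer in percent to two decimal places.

Total capital V = 30.6 + 39.31 = 69.91.
Equity weight = 30.6/69.91 = 0.4377.
Debentures weight = 39.31/69.91 = 0.5623.
Equity contribution = 0.4377 × 11.2% = 4.9023%.
Remaining for debt = 6.62% − 4.9023% = 1.7177%.
Rd × (1 − 21.8%) × 0.5623 = 1.7177%  ⇒  Rd = 3.9064%.

3.91%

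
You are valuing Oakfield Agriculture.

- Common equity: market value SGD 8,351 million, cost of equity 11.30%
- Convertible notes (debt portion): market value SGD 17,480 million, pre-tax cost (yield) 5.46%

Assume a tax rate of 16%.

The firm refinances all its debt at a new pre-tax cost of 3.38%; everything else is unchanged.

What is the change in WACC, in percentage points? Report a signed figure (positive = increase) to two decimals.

Current WACC:
Total capital V = 8351 + 17480 = 25831.
Equity: weight = 8351/25831 = 0.3233; cost = 11.3%.
Convertible notes (debt portion): weight = 17480/25831 = 0.6767; after-tax cost = 5.46% × (1 − 16%) = 4.5864%.
WACC = 0.3233 × 11.3000% + 0.6767 × 4.5864% = 6.7569%.
After the change:
Total capital V = 8351 + 17480 = 25831.
Equity: weight = 8351/25831 = 0.3233; cost = 11.3%.
Convertible notes (debt portion): weight = 17480/25831 = 0.6767; after-tax cost = 3.38% × (1 − 16%) = 2.8392%.
WACC = 0.3233 × 11.3000% + 0.6767 × 2.8392% = 5.5745%.
Change in WACC = 5.5745% − 6.7569% = -1.1823 pp.

-1.18 pp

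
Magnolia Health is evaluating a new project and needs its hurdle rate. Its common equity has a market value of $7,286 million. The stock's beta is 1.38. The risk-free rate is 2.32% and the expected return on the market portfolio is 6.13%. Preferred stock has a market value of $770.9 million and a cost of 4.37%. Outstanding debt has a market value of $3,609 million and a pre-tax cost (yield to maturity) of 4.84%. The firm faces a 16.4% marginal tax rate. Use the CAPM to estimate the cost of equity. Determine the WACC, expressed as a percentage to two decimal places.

Market risk premium = 6.13% − 2.32% = 3.81%.
Cost of equity via CAPM: Re = 2.32% + 1.38 × 3.81% = 7.5778%.
Total capital V = 7286 + 770.9 + 3609 = 11665.9.
Equity: weight = 7286/11665.9 = 0.6246; cost = 7.5778%.
Preferred: weight = 770.9/11665.9 = 0.0661; cost = 4.37%.
Debt: weight = 3609/11665.9 = 0.3094; after-tax cost = 4.84% × (1 − 16.4%) = 4.0462%.
WACC = 0.6246 × 7.5778% + 0.0661 × 4.3700% + 0.3094 × 4.0462% = 6.2733%.

6.27%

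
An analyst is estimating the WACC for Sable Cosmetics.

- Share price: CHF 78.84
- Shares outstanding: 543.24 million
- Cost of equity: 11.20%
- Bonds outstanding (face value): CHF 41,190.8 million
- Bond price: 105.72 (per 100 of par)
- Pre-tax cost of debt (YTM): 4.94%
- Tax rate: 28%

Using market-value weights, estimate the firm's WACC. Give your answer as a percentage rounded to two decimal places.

7.35%

Market value of equity E = 78.84 × 543.24m = 42829.0416m. Market value of debt D = 41190.8m × 105.72/100 = 43546.91376m.
Total capital V = 42829.0416 + 43546.91376 = 86375.95536.
Equity: weight = 42829.0416/86375.95536 = 0.4958; cost = 11.2%.
Bonds outstanding: weight = 43546.91376/86375.95536 = 0.5042; after-tax cost = 4.94% × (1 − 28%) = 3.5568%.
WACC = 0.4958 × 11.2000% + 0.5042 × 3.5568% = 7.3466%.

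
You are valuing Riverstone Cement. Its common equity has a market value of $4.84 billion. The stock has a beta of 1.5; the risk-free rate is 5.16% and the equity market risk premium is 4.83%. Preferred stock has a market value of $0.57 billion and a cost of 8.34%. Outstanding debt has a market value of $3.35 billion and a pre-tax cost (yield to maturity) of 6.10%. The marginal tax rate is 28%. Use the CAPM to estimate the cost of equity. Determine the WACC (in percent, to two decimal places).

9.08%

Cost of equity via CAPM: Re = 5.16% + 1.5 × 4.83% = 12.4050%.
Total capital V = 4.84 + 0.57 + 3.35 = 8.76.
Equity: weight = 4.84/8.76 = 0.5525; cost = 12.405%.
Preferred: weight = 0.57/8.76 = 0.0651; cost = 8.34%.
Debt: weight = 3.35/8.76 = 0.3824; after-tax cost = 6.1% × (1 − 28%) = 4.3920%.
WACC = 0.5525 × 12.4050% + 0.0651 × 8.3400% + 0.3824 × 4.3920% = 9.0762%.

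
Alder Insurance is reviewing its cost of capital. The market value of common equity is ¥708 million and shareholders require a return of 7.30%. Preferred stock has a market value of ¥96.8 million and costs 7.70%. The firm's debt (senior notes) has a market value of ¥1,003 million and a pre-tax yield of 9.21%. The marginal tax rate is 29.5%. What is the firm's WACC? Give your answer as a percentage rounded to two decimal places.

6.87%

Total capital V = 708 + 96.8 + 1003 = 1807.8.
Equity: weight = 708/1807.8 = 0.3916; cost = 7.3%.
Preferred: weight = 96.8/1807.8 = 0.0535; cost = 7.7%.
Senior notes: weight = 1003/1807.8 = 0.5548; after-tax cost = 9.21% × (1 − 29.5%) = 6.4931%.
WACC = 0.3916 × 7.3000% + 0.0535 × 7.7000% + 0.5548 × 6.4931% = 6.8737%.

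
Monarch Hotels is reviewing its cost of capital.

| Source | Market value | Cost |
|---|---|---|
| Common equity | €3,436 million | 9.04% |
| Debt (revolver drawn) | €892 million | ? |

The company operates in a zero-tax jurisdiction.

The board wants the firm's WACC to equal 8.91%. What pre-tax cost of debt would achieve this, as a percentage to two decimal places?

Total capital V = 3436 + 892 = 4328.
Equity weight = 3436/4328 = 0.7939.
Revolver drawn weight = 892/4328 = 0.2061.
Equity contribution = 0.7939 × 9.04% = 7.1769%.
Remaining for debt = 8.91% − 7.1769% = 1.7331%.
Rd × (1 − 0%) × 0.2061 = 1.7331%  ⇒  Rd = 8.4092%.

8.41%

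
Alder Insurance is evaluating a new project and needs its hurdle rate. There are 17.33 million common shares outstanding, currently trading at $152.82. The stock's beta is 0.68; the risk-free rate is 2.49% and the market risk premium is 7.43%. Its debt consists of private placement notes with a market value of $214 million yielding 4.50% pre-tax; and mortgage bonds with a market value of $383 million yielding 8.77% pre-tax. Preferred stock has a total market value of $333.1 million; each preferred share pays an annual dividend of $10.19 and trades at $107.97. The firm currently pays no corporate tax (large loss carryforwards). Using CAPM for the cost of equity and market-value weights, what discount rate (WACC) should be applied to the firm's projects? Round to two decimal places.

Cost of equity via CAPM: Re = 2.49% + 0.68 × 7.43% = 7.5424%.
Cost of preferred: Rp = 10.19 / 107.97 = 9.4378%.
Market value of equity E = 152.82 × 17.33m = 2648.3706m.
Total capital V = 2648.3706 + 333.1 + 214 + 383 = 3578.4706.
Equity: weight = 2648.3706/3578.4706 = 0.7401; cost = 7.5424%.
Preferred: weight = 333.1/3578.4706 = 0.0931; cost = 9.4378%.
Private placement notes: weight = 214/3578.4706 = 0.0598; after-tax cost = 4.5% × (1 − 0%) = 4.5000%.
Mortgage bonds: weight = 383/3578.4706 = 0.1070; after-tax cost = 8.77% × (1 − 0%) = 8.7700%.
WACC = 0.7401 × 7.5424% + 0.0931 × 9.4378% + 0.0598 × 4.5000% + 0.1070 × 8.7700% = 7.6683%.

7.67%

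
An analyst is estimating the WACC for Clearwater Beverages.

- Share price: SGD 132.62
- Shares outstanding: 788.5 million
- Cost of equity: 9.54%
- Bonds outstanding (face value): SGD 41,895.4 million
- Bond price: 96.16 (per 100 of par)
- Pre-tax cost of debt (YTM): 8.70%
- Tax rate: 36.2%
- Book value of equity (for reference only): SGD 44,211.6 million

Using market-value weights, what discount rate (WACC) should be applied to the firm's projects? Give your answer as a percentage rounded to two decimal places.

Market value of equity E = 132.62 × 788.5m = 104570.87m. Market value of debt D = 41895.4m × 96.16/100 = 40286.61664m.
Total capital V = 104570.87 + 40286.61664 = 144857.48664.
Equity: weight = 104570.87/144857.48664 = 0.7219; cost = 9.54%.
Bonds outstanding: weight = 40286.61664/144857.48664 = 0.2781; after-tax cost = 8.7% × (1 − 36.2%) = 5.5506%.
WACC = 0.7219 × 9.5400% + 0.2781 × 5.5506% = 8.4305%.

8.43%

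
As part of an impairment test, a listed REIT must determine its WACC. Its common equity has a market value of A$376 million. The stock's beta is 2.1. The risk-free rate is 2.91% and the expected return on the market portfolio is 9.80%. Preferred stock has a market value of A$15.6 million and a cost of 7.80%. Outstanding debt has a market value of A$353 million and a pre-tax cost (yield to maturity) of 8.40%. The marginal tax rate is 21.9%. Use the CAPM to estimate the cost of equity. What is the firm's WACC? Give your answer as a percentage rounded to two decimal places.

Market risk premium = 9.8% − 2.91% = 6.89%.
Cost of equity via CAPM: Re = 2.91% + 2.1 × 6.89% = 17.3790%.
Total capital V = 376 + 15.6 + 353 = 744.6.
Equity: weight = 376/744.6 = 0.5050; cost = 17.379%.
Preferred: weight = 15.6/744.6 = 0.0210; cost = 7.8%.
Debt: weight = 353/744.6 = 0.4741; after-tax cost = 8.4% × (1 − 21.9%) = 6.5604%.
WACC = 0.5050 × 17.3790% + 0.0210 × 7.8000% + 0.4741 × 6.5604% = 12.0494%.

12.05%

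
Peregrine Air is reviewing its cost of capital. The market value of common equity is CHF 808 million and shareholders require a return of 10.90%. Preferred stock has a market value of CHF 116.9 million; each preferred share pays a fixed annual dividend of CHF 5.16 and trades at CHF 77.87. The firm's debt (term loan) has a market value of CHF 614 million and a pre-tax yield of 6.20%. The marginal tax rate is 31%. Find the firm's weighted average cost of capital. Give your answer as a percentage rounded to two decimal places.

Cost of preferred: Rp = 5.16 / 77.87 = 6.6264%.
Total capital V = 808 + 116.9 + 614 = 1538.9.
Equity: weight = 808/1538.9 = 0.5251; cost = 10.9%.
Preferred: weight = 116.9/1538.9 = 0.0760; cost = 6.6264%.
Term loan: weight = 614/1538.9 = 0.3990; after-tax cost = 6.2% × (1 − 31%) = 4.2780%.
WACC = 0.5251 × 10.9000% + 0.0760 × 6.6264% + 0.3990 × 4.2780% = 7.9333%.

7.93%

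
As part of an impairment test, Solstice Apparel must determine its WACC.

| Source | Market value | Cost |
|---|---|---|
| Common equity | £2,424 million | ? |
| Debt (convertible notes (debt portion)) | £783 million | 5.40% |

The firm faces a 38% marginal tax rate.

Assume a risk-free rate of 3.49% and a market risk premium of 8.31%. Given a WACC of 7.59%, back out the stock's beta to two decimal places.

Total capital V = 2424 + 783 = 3207.
Equity weight = 2424/3207 = 0.7558.
Convertible notes (debt portion) weight = 783/3207 = 0.2442.
Debt contribution = 0.2442 × 5.4% × (1 − 38%) = 0.8174%.
Required equity contribution = 7.59% − 0.8174% = 6.7726%  ⇒  Re = 8.9603%.
CAPM: 8.9603% = 3.49% + β × 8.31%  ⇒  β = 0.6583.

0.66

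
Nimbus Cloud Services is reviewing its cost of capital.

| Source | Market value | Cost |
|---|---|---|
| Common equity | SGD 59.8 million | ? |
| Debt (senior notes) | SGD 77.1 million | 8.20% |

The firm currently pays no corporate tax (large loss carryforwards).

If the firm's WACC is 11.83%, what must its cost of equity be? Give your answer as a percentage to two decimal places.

Total capital V = 59.8 + 77.1 = 136.9.
Equity weight = 59.8/136.9 = 0.4368.
Senior notes weight = 77.1/136.9 = 0.5632.
Debt contribution = 0.5632 × 8.2% × (1 − 0%) = 4.6181%.
Required equity contribution = 11.83% − 4.6181% = 7.2119%.
Re = 7.2119% / 0.4368 = 16.5102%.

16.51%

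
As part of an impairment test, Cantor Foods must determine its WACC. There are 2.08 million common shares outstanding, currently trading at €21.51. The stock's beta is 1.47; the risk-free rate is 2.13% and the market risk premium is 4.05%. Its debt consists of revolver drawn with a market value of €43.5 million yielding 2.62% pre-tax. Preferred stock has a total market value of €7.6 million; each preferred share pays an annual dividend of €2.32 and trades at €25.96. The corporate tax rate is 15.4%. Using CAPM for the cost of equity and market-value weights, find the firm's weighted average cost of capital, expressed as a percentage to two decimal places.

5.49%

Cost of equity via CAPM: Re = 2.13% + 1.47 × 4.05% = 8.0835%.
Cost of preferred: Rp = 2.32 / 25.96 = 8.9368%.
Market value of equity E = 21.51 × 2.08m = 44.7408m.
Total capital V = 44.7408 + 7.6 + 43.5 = 95.8408.
Equity: weight = 44.7408/95.8408 = 0.4668; cost = 8.0835%.
Preferred: weight = 7.6/95.8408 = 0.0793; cost = 8.9368%.
Revolver drawn: weight = 43.5/95.8408 = 0.4539; after-tax cost = 2.62% × (1 − 15.4%) = 2.2165%.
WACC = 0.4668 × 8.0835% + 0.0793 × 8.9368% + 0.4539 × 2.2165% = 5.4883%.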